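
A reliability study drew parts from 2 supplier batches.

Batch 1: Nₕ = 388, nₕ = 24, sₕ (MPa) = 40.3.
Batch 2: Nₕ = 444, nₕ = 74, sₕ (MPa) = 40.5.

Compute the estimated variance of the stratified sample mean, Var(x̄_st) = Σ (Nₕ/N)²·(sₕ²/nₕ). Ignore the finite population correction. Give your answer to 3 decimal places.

N = 832. Term for each stratum: Wₕ²sₕ²/nₕ.
Var(x̄_st) = 14.716877 + 6.312445 = 21.029322 → 21.029.

21.029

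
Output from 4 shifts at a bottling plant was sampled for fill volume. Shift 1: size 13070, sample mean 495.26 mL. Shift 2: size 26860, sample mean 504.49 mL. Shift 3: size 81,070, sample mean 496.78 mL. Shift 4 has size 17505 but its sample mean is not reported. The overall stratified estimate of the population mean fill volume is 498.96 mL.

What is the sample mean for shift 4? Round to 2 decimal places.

503.33

N = 13070 + 26860 + 81070 + 17505 = 138505.
Overall total = μ·N = 498.96·138505 = 69108454.8.
Subtract the known strata: 13070·495.26 + 26860·504.49 + 81070·496.78 = 60297604.2.
Remaining total for shift 4: 69108454.8 − 60297604.2 = 8810850.6.
Divide by its size: 8810850.6 / 17505 = 503.3334... → 503.33.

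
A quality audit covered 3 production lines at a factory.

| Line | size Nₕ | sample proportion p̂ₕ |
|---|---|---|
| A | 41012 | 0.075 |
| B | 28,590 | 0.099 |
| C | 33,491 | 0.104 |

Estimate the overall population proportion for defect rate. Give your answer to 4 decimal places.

Wₕ = Nₕ/N with N = 103093: 0.3978, 0.2773, 0.3249.
p̂_st = 0.3978·0.075 + 0.2773·0.099 + 0.3249·0.104 ≈ 0.091077... → 0.0911.

0.0911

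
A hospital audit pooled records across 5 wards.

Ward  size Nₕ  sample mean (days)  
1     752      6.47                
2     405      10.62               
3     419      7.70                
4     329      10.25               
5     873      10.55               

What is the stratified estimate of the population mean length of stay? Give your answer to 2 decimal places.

8.99

x̄_st = (Σ Nₕx̄ₕ) / (Σ Nₕ) = (752·6.47 + 405·10.62 + 419·7.70 + 329·10.25 + 873·10.55) / 2778
= 24975.24 / 2778 = 8.9904... → 8.99.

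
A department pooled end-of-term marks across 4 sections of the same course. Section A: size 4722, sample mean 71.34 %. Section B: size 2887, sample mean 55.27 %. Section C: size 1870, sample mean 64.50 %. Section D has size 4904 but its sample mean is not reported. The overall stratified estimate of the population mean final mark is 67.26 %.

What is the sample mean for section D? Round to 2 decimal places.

N = 4722 + 2887 + 1870 + 4904 = 14383.
Overall total = μ·N = 67.26·14383 = 967400.58.
Subtract the known strata: 4722·71.34 + 2887·55.27 + 1870·64.50 = 617046.97.
Remaining total for section D: 967400.58 − 617046.97 = 350353.61.
Divide by its size: 350353.61 / 4904 = 71.4424... → 71.44.

71.44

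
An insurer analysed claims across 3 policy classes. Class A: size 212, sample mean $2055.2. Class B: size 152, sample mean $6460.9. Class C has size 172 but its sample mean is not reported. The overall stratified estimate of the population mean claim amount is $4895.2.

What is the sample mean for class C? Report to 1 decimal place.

7012.0

Σ Nₕx̄ₕ = N·μ, so 172·x̄_C = 536·4895.2 − (212·2055.2 + 152·6460.9).
= 2623827.2 − 1417759.2 = 1206068.
x̄_C = 1206068 / 172 = 7012.023... → 7012.0.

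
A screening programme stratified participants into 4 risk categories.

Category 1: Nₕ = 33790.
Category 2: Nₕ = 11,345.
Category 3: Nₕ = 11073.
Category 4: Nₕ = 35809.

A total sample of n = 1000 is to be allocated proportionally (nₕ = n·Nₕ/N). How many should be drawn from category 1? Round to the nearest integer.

367

N = 33790 + 11345 + 11073 + 35809 = 92017.
n_1 = 1000·33790/92017 = 367.215... → 367.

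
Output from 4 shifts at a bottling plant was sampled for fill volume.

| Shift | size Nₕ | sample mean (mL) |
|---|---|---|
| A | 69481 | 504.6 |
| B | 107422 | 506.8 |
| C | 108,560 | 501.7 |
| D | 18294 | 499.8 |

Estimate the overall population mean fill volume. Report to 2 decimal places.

x̄_st = (Σ Nₕx̄ₕ) / (Σ Nₕ) = (69481·504.6 + 107422·506.8 + 108560·501.7 + 18294·499.8) / 303757
= 153109475.4 / 303757 = 504.0525... → 504.05.

504.05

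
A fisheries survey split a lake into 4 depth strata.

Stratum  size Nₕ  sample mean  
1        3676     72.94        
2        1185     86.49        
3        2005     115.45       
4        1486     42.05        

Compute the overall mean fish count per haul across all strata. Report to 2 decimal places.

N = 3676 + 1185 + 2005 + 1486 = 8352.
Weight each subgroup mean by Nₕ/N and sum.
Σ Nₕx̄ₕ = 3676·72.94 + 1185·86.49 + 2005·115.45 + 1486·42.05 = 268127.44 + 102490.65 + 231477.25 + 62486.3 = 664581.64.
Divide by N: 664581.64 / 8352 = 79.5716... → 79.57.

79.57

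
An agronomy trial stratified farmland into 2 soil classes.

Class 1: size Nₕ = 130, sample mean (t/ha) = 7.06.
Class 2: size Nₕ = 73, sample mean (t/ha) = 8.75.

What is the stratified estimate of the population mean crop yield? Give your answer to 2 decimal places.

x̄_st = (Σ Nₕx̄ₕ) / (Σ Nₕ) = (130·7.06 + 73·8.75) / 203
= 1556.55 / 203 = 7.6677... → 7.67.

7.67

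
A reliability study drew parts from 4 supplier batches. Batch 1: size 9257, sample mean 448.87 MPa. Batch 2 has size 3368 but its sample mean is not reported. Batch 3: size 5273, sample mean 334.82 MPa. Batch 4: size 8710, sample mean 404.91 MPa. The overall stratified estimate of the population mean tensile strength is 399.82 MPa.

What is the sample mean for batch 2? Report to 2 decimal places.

353.61

N = 9257 + 3368 + 5273 + 8710 = 26608.
Overall total = μ·N = 399.82·26608 = 10638410.56.
Subtract the known strata: 9257·448.87 + 5273·334.82 + 8710·404.91 = 9447461.55.
Remaining total for batch 2: 10638410.56 − 9447461.55 = 1190949.01.
Divide by its size: 1190949.01 / 3368 = 353.6072... → 353.61.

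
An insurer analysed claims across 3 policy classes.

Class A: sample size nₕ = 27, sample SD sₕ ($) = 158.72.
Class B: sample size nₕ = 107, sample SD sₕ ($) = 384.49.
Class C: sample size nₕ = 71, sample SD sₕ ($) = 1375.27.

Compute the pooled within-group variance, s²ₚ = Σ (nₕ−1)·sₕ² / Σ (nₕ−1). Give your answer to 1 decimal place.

A: (27−1)·158.72² = 26·25192.0384 = 654992.9984
B: (107−1)·384.49² = 106·147832.5601 = 15670251.3706
C: (71−1)·1375.27² = 70·1891367.5729 = 132395730.103
Numerator = 148720974.472; denominator = Σ(nₕ−1) = 202.
s²ₚ = 148720974.472/202 = 736242.448... → 736242.4.

736242.4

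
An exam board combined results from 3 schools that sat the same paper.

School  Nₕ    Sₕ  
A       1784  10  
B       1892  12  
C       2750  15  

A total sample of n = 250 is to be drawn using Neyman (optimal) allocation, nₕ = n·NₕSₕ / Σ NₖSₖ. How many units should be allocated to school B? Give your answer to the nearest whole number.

69

A: NₕSₕ = 1784·10 = 17840
B: NₕSₕ = 1892·12 = 22704
C: NₕSₕ = 2750·15 = 41250
Σ NₕSₕ = 81794.
n_B = 250·22704/81794 = 69.394... → 69.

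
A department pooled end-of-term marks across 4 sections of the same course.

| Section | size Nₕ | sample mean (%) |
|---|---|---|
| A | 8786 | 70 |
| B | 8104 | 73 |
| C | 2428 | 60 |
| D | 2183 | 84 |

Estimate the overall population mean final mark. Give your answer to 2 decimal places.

N = 21501; weights Wₕ = Nₕ/N = (0.4086, 0.3769, 0.1129, 0.1015).
x̄_st = Σ Wₕ·x̄ₕ = 0.4086·70 + 0.3769·73 + 0.1129·60 + 0.1015·84 ≈ 71.4229...
→ 71.42.

71.42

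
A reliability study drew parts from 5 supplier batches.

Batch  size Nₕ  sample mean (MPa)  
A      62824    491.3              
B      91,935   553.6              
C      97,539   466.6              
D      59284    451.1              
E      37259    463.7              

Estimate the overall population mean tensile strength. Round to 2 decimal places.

491.03

N = 348841; weights Wₕ = Nₕ/N = (0.1801, 0.2635, 0.2796, 0.1699, 0.1068).
x̄_st = Σ Wₕ·x̄ₕ = 0.1801·491.3 + 0.2635·553.6 + 0.2796·466.6 + 0.1699·451.1 + 0.1068·463.7 ≈ 491.0327...
→ 491.03.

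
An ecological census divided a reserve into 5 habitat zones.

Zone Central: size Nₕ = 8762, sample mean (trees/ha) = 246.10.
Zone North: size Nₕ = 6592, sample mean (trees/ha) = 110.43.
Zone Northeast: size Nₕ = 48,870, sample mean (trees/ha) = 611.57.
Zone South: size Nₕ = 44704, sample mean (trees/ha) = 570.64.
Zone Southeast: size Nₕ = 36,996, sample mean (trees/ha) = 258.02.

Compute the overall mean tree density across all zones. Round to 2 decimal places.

464.81

x̄_st = (Σ Nₕx̄ₕ) / (Σ Nₕ) = (8762·246.10 + 6592·110.43 + 48870·611.57 + 44704·570.64 + 36996·258.02) / 145924
= 67827307.14 / 145924 = 464.8126... → 464.81.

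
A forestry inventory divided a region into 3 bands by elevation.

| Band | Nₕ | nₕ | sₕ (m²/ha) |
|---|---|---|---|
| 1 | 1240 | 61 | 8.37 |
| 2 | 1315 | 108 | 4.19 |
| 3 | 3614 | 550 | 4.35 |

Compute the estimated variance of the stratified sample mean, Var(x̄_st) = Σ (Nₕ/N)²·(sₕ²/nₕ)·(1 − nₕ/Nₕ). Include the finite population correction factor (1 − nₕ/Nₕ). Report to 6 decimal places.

0.060909

N = 6169; Wₕ = Nₕ/N.
band 1: (1240/6169)²·8.37²/61·(1 − 61/1240) = 0.044119139
band 2: (1315/6169)²·4.19²/108·(1 − 108/1315) = 0.006779658
band 3: (3614/6169)²·4.35²/550·(1 − 550/3614) = 0.010010671
Sum = 0.060909468 → 0.060909.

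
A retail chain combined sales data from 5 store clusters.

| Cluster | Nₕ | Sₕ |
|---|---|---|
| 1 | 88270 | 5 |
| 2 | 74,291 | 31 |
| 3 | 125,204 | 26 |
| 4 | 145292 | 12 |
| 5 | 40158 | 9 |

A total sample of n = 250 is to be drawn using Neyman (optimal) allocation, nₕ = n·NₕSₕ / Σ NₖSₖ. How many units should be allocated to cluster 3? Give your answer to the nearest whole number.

100

1: NₕSₕ = 88270·5 = 441350
2: NₕSₕ = 74291·31 = 2303021
3: NₕSₕ = 125204·26 = 3255304
4: NₕSₕ = 145292·12 = 1743504
5: NₕSₕ = 40158·9 = 361422
Σ NₕSₕ = 8104601.
n_3 = 250·3255304/8104601 = 100.415... → 100.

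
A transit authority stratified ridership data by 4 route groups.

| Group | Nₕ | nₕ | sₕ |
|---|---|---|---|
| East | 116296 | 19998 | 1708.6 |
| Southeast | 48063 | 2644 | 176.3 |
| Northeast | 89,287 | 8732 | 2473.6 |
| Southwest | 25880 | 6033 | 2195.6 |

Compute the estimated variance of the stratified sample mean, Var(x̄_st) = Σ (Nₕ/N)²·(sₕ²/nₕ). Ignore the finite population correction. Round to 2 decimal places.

103.96

N = 279526; Wₕ = Nₕ/N.
group East: (116296/279526)²·1708.6²/19998 = 25.26849
group Southeast: (48063/279526)²·176.3²/2644 = 0.34755
group Northeast: (89287/279526)²·2473.6²/8732 = 71.49526
group Southwest: (25880/279526)²·2195.6²/6033 = 6.84947
Sum = 103.96078 → 103.96.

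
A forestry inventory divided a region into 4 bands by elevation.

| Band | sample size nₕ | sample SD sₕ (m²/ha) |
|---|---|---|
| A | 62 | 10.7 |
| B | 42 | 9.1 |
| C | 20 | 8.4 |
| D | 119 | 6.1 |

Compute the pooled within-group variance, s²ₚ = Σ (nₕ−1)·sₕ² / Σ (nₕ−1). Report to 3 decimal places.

Degrees of freedom: 61 + 41 + 19 + 118 = 239.
Σ(nₕ−1)sₕ² = 61·114.49 + 41·82.81 + 19·70.56 + 118·37.21 = 16110.52.
s²ₚ = 16110.52 / 239 = 67.40803... → 67.408.

67.408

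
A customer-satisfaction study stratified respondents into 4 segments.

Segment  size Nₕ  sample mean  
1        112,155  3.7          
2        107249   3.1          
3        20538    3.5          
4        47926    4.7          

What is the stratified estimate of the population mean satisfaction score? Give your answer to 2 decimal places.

3.63

x̄_st = (Σ Nₕx̄ₕ) / (Σ Nₕ) = (112155·3.7 + 107249·3.1 + 20538·3.5 + 47926·4.7) / 287868
= 1044580.6 / 287868 = 3.6287... → 3.63.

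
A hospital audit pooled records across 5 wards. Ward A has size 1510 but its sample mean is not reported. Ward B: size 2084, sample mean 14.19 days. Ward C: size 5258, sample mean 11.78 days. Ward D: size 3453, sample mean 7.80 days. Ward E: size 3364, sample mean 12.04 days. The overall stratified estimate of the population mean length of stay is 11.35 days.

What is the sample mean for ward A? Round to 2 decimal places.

12.51

Σ Nₕx̄ₕ = N·μ, so 1510·x̄_A = 15669·11.35 − (2084·14.19 + 5258·11.78 + 3453·7.80 + 3364·12.04).
= 177843.15 − 158947.16 = 18895.99.
x̄_A = 18895.99 / 1510 = 12.5139... → 12.51.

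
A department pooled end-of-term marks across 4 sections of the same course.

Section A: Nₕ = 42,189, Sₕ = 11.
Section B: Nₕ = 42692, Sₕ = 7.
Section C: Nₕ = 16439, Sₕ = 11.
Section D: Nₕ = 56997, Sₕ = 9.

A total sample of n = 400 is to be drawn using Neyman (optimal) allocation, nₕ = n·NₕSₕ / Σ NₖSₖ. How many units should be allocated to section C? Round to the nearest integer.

Σ NₕSₕ = 42189·11 + 42692·7 + 16439·11 + 56997·9 = 1456725.
Share for C: 180829/1456725 = 0.12413.
n_C = 400 × 0.12413 = 49.654... → 50.

50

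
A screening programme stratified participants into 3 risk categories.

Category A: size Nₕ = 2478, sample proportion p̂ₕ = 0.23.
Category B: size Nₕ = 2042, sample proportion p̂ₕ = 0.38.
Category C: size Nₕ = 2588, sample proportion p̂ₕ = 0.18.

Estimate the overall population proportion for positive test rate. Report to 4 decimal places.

0.2549

N = 2478 + 2042 + 2588 = 7108.
Overall proportion = Σ (Nₕ/N)·p̂ₕ.
Σ Nₕp̂ₕ = 569.94 + 775.96 + 465.84 = 1811.74.
1811.74 / 7108 = 0.254887... → 0.2549.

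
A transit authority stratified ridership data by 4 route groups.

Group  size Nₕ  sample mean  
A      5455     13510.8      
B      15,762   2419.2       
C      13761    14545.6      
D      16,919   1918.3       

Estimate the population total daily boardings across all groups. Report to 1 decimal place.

344450563.7

Estimate total by summing Nₕ·x̄ₕ over strata.
5455·13510.8 + 15762·2419.2 + 13761·14545.6 + 16919·1918.3 = 73701414 + 38131430.4 + 200162001.6 + 32455717.7 = 344450563.7.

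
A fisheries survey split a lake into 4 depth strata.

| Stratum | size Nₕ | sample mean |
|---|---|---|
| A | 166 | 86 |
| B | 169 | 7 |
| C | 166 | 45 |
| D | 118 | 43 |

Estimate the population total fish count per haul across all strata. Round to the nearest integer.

28003

A: 166·86 = 14276
B: 169·7 = 1183
C: 166·45 = 7470
D: 118·43 = 5074
τ̂ = Σ Nₕx̄ₕ = 28003.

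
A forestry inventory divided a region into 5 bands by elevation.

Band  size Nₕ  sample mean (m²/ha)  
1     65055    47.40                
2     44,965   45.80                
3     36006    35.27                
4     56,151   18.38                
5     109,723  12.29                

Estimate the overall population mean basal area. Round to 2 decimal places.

28.19

N = 65055 + 44965 + 36006 + 56151 + 109723 = 311900.
The stratified mean weights each stratum mean by its population share Nₕ/N.
Σ Nₕx̄ₕ = 65055·47.40 + 44965·45.80 + 36006·35.27 + 56151·18.38 + 109723·12.29 = 3083607 + 2059397 + 1269931.62 + 1032055.38 + 1348495.67 = 8793486.67.
Divide by N: 8793486.67 / 311900 = 28.1933... → 28.19.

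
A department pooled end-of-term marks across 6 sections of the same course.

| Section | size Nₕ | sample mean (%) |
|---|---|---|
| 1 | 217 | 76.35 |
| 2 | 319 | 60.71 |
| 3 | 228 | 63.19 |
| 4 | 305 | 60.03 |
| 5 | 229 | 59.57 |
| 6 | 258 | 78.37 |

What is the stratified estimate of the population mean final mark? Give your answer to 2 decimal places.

65.88

N = 217 + 319 + 228 + 305 + 229 + 258 = 1556.
Overall mean = Σ (Nₕ/N)·x̄ₕ — weight by population share, not a simple average.
Σ Nₕx̄ₕ = 217·76.35 + 319·60.71 + 228·63.19 + 305·60.03 + 229·59.57 + 258·78.37 = 16567.95 + 19366.49 + 14407.32 + 18309.15 + 13641.53 + 20219.46 = 102511.9.
Divide by N: 102511.9 / 1556 = 65.8817... → 65.88.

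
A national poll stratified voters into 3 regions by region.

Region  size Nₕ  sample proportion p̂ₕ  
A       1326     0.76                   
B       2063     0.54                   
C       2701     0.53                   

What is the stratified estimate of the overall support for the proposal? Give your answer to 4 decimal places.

Wₕ = Nₕ/N with N = 6090: 0.2177, 0.3388, 0.4435.
p̂_st = 0.2177·0.76 + 0.3388·0.54 + 0.4435·0.53 ≈ 0.583466... → 0.5835.

0.5835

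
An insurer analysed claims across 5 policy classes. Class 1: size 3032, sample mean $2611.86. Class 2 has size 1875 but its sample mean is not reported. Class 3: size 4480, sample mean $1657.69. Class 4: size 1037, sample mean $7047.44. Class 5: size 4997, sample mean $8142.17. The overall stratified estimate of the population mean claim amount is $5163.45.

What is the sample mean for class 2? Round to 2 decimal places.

8685.51

N = 3032 + 1875 + 4480 + 1037 + 4997 = 15421.
Overall total = μ·N = 5163.45·15421 = 79625562.45.
Subtract the known strata: 3032·2611.86 + 4480·1657.69 + 1037·7047.44 + 4997·8142.17 = 63340229.49.
Remaining total for class 2: 79625562.45 − 63340229.49 = 16285332.96.
Divide by its size: 16285332.96 / 1875 = 8685.5109... → 8685.51.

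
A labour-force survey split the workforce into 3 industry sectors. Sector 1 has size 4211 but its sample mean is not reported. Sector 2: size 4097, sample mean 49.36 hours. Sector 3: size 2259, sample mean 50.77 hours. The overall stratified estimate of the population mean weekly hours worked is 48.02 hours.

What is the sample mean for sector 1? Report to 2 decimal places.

Σ Nₕx̄ₕ = N·μ, so 4211·x̄_1 = 10567·48.02 − (4097·49.36 + 2259·50.77).
= 507427.34 − 316917.35 = 190509.99.
x̄_1 = 190509.99 / 4211 = 45.2410... → 45.24.

45.24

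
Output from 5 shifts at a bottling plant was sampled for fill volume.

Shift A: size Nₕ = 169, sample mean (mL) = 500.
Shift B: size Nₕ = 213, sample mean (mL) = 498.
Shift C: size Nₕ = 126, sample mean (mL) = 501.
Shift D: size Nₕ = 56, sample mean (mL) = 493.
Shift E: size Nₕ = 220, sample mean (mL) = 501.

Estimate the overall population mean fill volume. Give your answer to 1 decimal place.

499.4

N = 784; weights Wₕ = Nₕ/N = (0.2156, 0.2717, 0.1607, 0.0714, 0.2806).
x̄_st = Σ Wₕ·x̄ₕ = 0.2156·500 + 0.2717·498 + 0.1607·501 + 0.0714·493 + 0.2806·501 ≈ 499.398...
→ 499.4.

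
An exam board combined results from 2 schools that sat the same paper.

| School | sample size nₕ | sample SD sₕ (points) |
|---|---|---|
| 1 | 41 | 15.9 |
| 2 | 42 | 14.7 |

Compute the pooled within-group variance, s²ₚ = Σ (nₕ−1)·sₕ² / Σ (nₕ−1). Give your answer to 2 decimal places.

234.22

1: (41−1)·15.9² = 40·252.81 = 10112.4
2: (42−1)·14.7² = 41·216.09 = 8859.69
Numerator = 18972.09; denominator = Σ(nₕ−1) = 81.
s²ₚ = 18972.09/81 = 234.2233... → 234.22.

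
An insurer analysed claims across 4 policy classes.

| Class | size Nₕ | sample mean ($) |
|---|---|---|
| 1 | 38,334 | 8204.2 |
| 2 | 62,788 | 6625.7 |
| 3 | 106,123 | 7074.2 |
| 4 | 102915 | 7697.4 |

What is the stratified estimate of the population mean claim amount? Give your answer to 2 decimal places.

N = 310160; weights Wₕ = Nₕ/N = (0.1236, 0.2024, 0.3422, 0.3318).
x̄_st = Σ Wₕ·x̄ₕ = 0.1236·8204.2 + 0.2024·6625.7 + 0.3422·7074.2 + 0.3318·7697.4 ≈ 7329.8540...
→ 7329.85.

7329.85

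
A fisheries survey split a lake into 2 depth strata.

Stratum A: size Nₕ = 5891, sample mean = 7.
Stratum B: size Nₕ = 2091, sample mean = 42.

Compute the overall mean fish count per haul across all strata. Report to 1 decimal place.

16.2

x̄_st = (Σ Nₕx̄ₕ) / (Σ Nₕ) = (5891·7 + 2091·42) / 7982
= 129059 / 7982 = 16.169... → 16.2.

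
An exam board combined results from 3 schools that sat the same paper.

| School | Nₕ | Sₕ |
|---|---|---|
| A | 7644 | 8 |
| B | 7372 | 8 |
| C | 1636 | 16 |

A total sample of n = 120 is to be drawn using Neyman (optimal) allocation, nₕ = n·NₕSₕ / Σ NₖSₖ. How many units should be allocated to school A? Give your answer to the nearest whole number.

A: NₕSₕ = 7644·8 = 61152
B: NₕSₕ = 7372·8 = 58976
C: NₕSₕ = 1636·16 = 26176
Σ NₕSₕ = 146304.
n_A = 120·61152/146304 = 50.157... → 50.

50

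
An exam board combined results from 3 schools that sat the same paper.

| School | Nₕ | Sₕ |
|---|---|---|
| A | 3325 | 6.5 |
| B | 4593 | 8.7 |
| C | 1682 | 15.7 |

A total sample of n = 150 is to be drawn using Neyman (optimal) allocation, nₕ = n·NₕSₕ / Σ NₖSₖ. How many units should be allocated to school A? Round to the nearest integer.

37

Σ NₕSₕ = 3325·6.5 + 4593·8.7 + 1682·15.7 = 87979.
Share for A: 21612.5/87979 = 0.24566.
n_A = 150 × 0.24566 = 36.848... → 37.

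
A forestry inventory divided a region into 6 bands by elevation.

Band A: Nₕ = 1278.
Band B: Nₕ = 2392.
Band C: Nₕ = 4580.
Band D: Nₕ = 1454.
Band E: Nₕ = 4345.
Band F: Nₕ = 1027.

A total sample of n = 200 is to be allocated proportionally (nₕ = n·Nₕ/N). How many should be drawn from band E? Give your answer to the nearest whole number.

Share of band E = 4345/15076 = 0.28821.
Allocate 200 × 0.28821 = 57.641... → 58.

58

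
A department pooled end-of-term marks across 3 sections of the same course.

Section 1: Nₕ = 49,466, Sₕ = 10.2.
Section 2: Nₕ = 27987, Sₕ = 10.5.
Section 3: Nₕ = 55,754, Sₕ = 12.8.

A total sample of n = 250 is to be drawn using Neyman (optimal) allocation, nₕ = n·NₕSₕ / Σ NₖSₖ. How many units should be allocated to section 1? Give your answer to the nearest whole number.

83

1: NₕSₕ = 49466·10.2 = 504553.2
2: NₕSₕ = 27987·10.5 = 293863.5
3: NₕSₕ = 55754·12.8 = 713651.2
Σ NₕSₕ = 1512067.9.
n_1 = 250·504553.2/1512067.9 = 83.421... → 83.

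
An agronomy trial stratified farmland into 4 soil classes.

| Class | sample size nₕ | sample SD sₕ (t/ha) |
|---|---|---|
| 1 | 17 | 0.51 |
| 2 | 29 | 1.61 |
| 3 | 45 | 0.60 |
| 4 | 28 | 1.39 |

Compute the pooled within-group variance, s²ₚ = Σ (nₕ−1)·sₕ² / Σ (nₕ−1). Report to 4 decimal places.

1: (17−1)·0.51² = 16·0.2601 = 4.1616
2: (29−1)·1.61² = 28·2.5921 = 72.5788
3: (45−1)·0.60² = 44·0.36 = 15.84
4: (28−1)·1.39² = 27·1.9321 = 52.1667
Numerator = 144.7471; denominator = Σ(nₕ−1) = 115.
s²ₚ = 144.7471/115 = 1.258670... → 1.2587.

1.2587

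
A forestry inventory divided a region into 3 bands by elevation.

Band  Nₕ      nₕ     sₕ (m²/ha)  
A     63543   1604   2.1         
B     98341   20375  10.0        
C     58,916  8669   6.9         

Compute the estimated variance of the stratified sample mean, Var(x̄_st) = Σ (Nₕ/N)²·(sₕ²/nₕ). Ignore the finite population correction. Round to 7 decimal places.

N = 220800; Wₕ = Nₕ/N.
band A: (63543/220800)²·2.1²/1604 = 0.0002277044
band B: (98341/220800)²·10.0²/20375 = 0.0009735841
band C: (58916/220800)²·6.9²/8669 = 0.0003910187
Sum = 0.0015923073 → 0.0015923.

0.0015923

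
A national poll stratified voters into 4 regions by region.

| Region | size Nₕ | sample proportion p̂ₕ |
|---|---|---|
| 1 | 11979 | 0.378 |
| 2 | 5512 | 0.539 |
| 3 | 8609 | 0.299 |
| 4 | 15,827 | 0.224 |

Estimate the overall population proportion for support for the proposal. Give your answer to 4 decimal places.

0.3248

Wₕ = Nₕ/N with N = 41927: 0.2857, 0.1315, 0.2053, 0.3775.
p̂_st = 0.2857·0.378 + 0.1315·0.539 + 0.2053·0.299 + 0.3775·0.224 ≈ 0.324811... → 0.3248.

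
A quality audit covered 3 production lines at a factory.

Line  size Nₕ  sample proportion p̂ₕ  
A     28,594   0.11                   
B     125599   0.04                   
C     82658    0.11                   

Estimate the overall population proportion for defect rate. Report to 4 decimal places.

N = 28594 + 125599 + 82658 = 236851.
Overall proportion = Σ (Nₕ/N)·p̂ₕ.
Σ Nₕp̂ₕ = 3145.34 + 5023.96 + 9092.38 = 17261.68.
17261.68 / 236851 = 0.072880... → 0.0729.

0.0729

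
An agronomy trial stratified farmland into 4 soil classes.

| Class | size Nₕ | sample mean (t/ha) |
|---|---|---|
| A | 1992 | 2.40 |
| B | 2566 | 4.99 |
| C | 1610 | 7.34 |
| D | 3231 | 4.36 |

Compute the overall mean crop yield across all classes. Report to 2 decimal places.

N = 9399; weights Wₕ = Nₕ/N = (0.2119, 0.2730, 0.1713, 0.3438).
x̄_st = Σ Wₕ·x̄ₕ = 0.2119·2.40 + 0.2730·4.99 + 0.1713·7.34 + 0.3438·4.36 ≈ 4.6271...
→ 4.63.

4.63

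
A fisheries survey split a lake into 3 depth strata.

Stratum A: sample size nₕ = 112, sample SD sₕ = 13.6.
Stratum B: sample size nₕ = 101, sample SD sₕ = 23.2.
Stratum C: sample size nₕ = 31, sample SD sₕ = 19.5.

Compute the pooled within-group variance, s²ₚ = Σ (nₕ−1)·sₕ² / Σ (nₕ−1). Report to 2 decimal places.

A: (112−1)·13.6² = 111·184.96 = 20530.56
B: (101−1)·23.2² = 100·538.24 = 53824
C: (31−1)·19.5² = 30·380.25 = 11407.5
Numerator = 85762.06; denominator = Σ(nₕ−1) = 241.
s²ₚ = 85762.06/241 = 355.8592... → 355.86.

355.86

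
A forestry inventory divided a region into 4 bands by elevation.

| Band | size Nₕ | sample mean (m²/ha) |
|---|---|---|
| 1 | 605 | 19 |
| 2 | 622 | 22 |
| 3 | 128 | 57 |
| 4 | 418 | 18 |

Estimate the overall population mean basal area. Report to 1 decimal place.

22.6

N = 1773; weights Wₕ = Nₕ/N = (0.3412, 0.3508, 0.0722, 0.2358).
x̄_st = Σ Wₕ·x̄ₕ = 0.3412·19 + 0.3508·22 + 0.0722·57 + 0.2358·18 ≈ 22.560...
→ 22.6.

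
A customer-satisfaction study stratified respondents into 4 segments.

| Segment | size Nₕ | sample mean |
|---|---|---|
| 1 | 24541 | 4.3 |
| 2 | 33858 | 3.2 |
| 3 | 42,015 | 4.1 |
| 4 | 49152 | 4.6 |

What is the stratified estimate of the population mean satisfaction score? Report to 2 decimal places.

4.09

N = 24541 + 33858 + 42015 + 49152 = 149566.
Overall mean = Σ (Nₕ/N)·x̄ₕ — weight by population share, not a simple average.
Σ Nₕx̄ₕ = 24541·4.3 + 33858·3.2 + 42015·4.1 + 49152·4.6 = 105526.3 + 108345.6 + 172261.5 + 226099.2 = 612232.6.
Divide by N: 612232.6 / 149566 = 4.0934... → 4.09.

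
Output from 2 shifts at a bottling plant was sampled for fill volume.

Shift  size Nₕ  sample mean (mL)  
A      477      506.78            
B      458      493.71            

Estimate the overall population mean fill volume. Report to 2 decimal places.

500.38

x̄_st = (Σ Nₕx̄ₕ) / (Σ Nₕ) = (477·506.78 + 458·493.71) / 935
= 467853.24 / 935 = 500.3778... → 500.38.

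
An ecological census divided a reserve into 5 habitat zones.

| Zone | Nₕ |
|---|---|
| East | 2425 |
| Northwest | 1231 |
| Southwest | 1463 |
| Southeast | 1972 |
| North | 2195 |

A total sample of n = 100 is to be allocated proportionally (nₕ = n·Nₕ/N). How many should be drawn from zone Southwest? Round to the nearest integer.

N = 2425 + 1231 + 1463 + 1972 + 2195 = 9286.
n_Southwest = 100·1463/9286 = 15.755... → 16.

16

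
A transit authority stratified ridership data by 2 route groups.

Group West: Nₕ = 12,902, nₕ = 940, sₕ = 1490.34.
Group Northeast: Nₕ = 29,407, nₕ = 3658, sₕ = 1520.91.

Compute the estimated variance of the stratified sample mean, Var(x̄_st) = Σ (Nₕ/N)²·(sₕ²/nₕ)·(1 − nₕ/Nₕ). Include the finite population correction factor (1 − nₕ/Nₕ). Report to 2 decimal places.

471.21

N = 42309; Wₕ = Nₕ/N.
group West: (12902/42309)²·1490.34²/940·(1 − 940/12902) = 203.72212
group Northeast: (29407/42309)²·1520.91²/3658·(1 − 3658/29407) = 267.49083
Sum = 471.21294 → 471.21.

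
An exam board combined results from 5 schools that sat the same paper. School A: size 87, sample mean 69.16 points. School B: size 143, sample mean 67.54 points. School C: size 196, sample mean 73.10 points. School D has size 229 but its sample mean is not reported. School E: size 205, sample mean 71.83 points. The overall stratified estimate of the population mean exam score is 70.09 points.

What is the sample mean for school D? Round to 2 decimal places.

67.90

N = 87 + 143 + 196 + 229 + 205 = 860.
Overall total = μ·N = 70.09·860 = 60277.4.
Subtract the known strata: 87·69.16 + 143·67.54 + 196·73.10 + 205·71.83 = 44727.89.
Remaining total for school D: 60277.4 − 44727.89 = 15549.51.
Divide by its size: 15549.51 / 229 = 67.9018... → 67.90.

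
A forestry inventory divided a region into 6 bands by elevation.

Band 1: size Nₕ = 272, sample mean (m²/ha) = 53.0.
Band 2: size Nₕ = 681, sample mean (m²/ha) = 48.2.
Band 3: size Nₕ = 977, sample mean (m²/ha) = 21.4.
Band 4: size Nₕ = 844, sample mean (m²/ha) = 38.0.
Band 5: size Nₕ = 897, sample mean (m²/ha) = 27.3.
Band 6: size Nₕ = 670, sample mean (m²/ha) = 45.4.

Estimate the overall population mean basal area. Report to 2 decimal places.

35.74

N = 272 + 681 + 977 + 844 + 897 + 670 = 4341.
Weight each subgroup mean by Nₕ/N and sum.
Σ Nₕx̄ₕ = 272·53.0 + 681·48.2 + 977·21.4 + 844·38.0 + 897·27.3 + 670·45.4 = 14416 + 32824.2 + 20907.8 + 32072 + 24488.1 + 30418 = 155126.1.
Divide by N: 155126.1 / 4341 = 35.7351... → 35.74.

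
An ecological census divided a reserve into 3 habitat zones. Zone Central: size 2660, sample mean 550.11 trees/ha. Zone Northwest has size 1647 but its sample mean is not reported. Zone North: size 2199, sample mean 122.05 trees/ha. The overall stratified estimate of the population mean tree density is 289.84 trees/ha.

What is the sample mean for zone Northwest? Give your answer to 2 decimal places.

93.51

N = 2660 + 1647 + 2199 = 6506.
Overall total = μ·N = 289.84·6506 = 1885699.04.
Subtract the known strata: 2660·550.11 + 2199·122.05 = 1731680.55.
Remaining total for zone Northwest: 1885699.04 − 1731680.55 = 154018.49.
Divide by its size: 154018.49 / 1647 = 93.5146... → 93.51.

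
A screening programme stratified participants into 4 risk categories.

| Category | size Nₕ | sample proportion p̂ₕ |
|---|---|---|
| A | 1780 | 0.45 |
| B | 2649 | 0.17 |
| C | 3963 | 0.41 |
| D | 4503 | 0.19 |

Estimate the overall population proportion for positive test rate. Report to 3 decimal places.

Wₕ = Nₕ/N with N = 12895: 0.1380, 0.2054, 0.3073, 0.3492.
p̂_st = 0.1380·0.45 + 0.2054·0.17 + 0.3073·0.41 + 0.3492·0.19 ≈ 0.28939... → 0.289.

0.289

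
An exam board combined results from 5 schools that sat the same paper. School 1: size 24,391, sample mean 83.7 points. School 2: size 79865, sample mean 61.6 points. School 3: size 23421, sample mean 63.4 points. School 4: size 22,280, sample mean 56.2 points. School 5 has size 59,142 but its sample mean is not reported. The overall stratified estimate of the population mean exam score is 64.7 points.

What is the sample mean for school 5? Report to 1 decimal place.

Σ Nₕx̄ₕ = N·μ, so 59142·x̄_5 = 209099·64.7 − (24391·83.7 + 79865·61.6 + 23421·63.4 + 22280·56.2).
= 13528705.3 − 9698238.1 = 3830467.2.
x̄_5 = 3830467.2 / 59142 = 64.767... → 64.8.

64.8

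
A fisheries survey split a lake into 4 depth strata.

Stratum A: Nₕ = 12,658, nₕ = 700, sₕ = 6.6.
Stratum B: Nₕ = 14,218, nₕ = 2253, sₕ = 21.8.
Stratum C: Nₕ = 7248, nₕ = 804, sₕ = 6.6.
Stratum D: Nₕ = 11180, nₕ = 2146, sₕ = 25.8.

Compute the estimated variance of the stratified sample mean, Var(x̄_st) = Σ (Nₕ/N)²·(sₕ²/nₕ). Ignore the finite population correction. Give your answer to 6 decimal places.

0.045910

N = 45304. Term for each stratum: Wₕ²sₕ²/nₕ.
Var(x̄_st) = 0.004857881 + 0.020775703 + 0.001386740 + 0.018889489 = 0.045909813 → 0.045910.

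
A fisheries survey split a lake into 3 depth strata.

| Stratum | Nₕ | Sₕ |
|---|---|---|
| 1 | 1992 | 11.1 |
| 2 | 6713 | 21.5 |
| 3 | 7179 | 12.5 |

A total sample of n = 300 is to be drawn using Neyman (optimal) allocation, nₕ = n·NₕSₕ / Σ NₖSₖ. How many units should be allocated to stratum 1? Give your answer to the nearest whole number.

26

Σ NₕSₕ = 1992·11.1 + 6713·21.5 + 7179·12.5 = 256178.2.
Share for 1: 22111.2/256178.2 = 0.08631.
n_1 = 300 × 0.08631 = 25.894... → 26.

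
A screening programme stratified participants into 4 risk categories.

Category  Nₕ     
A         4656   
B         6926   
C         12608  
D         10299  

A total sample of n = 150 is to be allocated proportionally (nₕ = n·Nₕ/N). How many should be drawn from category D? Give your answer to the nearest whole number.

N = 4656 + 6926 + 12608 + 10299 = 34489.
n_D = 150·10299/34489 = 44.793... → 45.

45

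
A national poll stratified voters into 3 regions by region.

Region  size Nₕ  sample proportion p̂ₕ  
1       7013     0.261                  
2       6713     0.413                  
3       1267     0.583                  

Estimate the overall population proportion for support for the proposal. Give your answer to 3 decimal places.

Wₕ = Nₕ/N with N = 14993: 0.4678, 0.4477, 0.0845.
p̂_st = 0.4678·0.261 + 0.4477·0.413 + 0.0845·0.583 ≈ 0.35627... → 0.356.

0.356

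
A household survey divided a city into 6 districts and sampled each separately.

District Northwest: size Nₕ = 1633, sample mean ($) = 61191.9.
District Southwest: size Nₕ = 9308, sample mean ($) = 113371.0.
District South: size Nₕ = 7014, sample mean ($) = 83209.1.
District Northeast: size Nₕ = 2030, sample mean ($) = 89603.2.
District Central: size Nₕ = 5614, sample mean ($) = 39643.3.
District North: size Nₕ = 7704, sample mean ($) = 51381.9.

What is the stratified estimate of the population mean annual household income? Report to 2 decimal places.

76242.69

N = 1633 + 9308 + 7014 + 2030 + 5614 + 7704 = 33303.
Overall mean = Σ (Nₕ/N)·x̄ₕ — weight by population share, not a simple average.
Σ Nₕx̄ₕ = 1633·61191.9 + 9308·113371.0 + 7014·83209.1 + 2030·89603.2 + 5614·39643.3 + 7704·51381.9 = 99926372.7 + 1055257268 + 583628627.4 + 181894496 + 222557486.2 + 395846157.6 = 2539110407.9.
Divide by N: 2539110407.9 / 33303 = 76242.6931... → 76242.69.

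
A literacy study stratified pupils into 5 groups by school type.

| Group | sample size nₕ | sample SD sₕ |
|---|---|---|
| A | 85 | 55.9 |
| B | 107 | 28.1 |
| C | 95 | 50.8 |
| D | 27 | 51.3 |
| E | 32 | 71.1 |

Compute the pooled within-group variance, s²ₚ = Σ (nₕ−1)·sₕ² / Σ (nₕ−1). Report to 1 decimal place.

Degrees of freedom: 84 + 106 + 94 + 26 + 31 = 341.
Σ(nₕ−1)sₕ² = 84·3124.81 + 106·789.61 + 94·2580.64 + 26·2631.69 + 31·5055.21 = 813898.31.
s²ₚ = 813898.31 / 341 = 2386.799... → 2386.8.

2386.8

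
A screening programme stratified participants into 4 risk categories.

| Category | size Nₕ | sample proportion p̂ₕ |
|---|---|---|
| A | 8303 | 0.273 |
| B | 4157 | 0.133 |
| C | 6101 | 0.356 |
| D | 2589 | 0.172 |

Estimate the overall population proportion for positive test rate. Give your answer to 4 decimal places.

N = 8303 + 4157 + 6101 + 2589 = 21150.
Overall proportion = Σ (Nₕ/N)·p̂ₕ.
Σ Nₕp̂ₕ = 2266.719 + 552.881 + 2171.956 + 445.308 = 5436.864.
5436.864 / 21150 = 0.257062... → 0.2571.

0.2571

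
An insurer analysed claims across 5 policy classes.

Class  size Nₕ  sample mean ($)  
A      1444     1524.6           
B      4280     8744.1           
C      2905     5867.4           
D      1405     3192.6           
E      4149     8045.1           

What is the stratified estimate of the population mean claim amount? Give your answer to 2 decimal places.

6665.43

N = 14183; weights Wₕ = Nₕ/N = (0.1018, 0.3018, 0.2048, 0.0991, 0.2925).
x̄_st = Σ Wₕ·x̄ₕ = 0.1018·1524.6 + 0.3018·8744.1 + 0.2048·5867.4 + 0.0991·3192.6 + 0.2925·8045.1 ≈ 6665.4298...
→ 6665.43.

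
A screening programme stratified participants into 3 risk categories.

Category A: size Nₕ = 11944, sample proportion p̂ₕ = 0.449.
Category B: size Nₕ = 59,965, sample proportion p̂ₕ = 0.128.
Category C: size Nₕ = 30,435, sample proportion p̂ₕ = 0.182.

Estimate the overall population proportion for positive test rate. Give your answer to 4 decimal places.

0.1815

N = 11944 + 59965 + 30435 = 102344.
Overall proportion = Σ (Nₕ/N)·p̂ₕ.
Σ Nₕp̂ₕ = 5362.856 + 7675.52 + 5539.17 = 18577.546.
18577.546 / 102344 = 0.181521... → 0.1815.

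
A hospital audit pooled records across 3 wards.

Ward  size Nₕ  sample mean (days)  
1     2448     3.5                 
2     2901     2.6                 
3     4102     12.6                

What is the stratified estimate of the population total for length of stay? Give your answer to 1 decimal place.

67795.8

1: 2448·3.5 = 8568
2: 2901·2.6 = 7542.6
3: 4102·12.6 = 51685.2
τ̂ = Σ Nₕx̄ₕ = 67795.8.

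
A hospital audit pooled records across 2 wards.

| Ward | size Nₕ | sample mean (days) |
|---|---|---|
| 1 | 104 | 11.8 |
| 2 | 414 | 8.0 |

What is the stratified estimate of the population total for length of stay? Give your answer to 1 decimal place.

Estimate total by summing Nₕ·x̄ₕ over strata.
104·11.8 + 414·8.0 = 1227.2 + 3312 = 4539.2.

4539.2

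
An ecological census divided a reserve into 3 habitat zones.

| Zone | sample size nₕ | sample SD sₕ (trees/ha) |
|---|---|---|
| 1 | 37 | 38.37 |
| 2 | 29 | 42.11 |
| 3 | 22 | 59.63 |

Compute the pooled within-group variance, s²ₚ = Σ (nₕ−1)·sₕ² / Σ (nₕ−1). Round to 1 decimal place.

1: (37−1)·38.37² = 36·1472.2569 = 53001.2484
2: (29−1)·42.11² = 28·1773.2521 = 49651.0588
3: (22−1)·59.63² = 21·3555.7369 = 74670.4749
Numerator = 177322.7821; denominator = Σ(nₕ−1) = 85.
s²ₚ = 177322.7821/85 = 2086.150... → 2086.2.

2086.2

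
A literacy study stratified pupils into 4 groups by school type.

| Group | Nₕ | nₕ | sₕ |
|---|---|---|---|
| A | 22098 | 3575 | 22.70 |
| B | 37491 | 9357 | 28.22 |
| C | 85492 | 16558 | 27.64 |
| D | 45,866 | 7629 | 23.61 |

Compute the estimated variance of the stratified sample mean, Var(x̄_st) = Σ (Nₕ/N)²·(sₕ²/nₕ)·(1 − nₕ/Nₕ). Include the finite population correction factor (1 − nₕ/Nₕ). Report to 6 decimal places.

0.015052

N = 190947; Wₕ = Nₕ/N.
group A: (22098/190947)²·22.70²/3575·(1 − 3575/22098) = 0.001618133
group B: (37491/190947)²·28.22²/9357·(1 − 9357/37491) = 0.002462126
group C: (85492/190947)²·27.64²/16558·(1 − 16558/85492) = 0.007457641
group D: (45866/190947)²·23.61²/7629·(1 − 7629/45866) = 0.003514579
Sum = 0.015052479 → 0.015052.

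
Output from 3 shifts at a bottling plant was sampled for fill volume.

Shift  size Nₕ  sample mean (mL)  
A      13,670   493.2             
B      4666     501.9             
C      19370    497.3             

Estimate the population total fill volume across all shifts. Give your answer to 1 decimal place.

18716610.4

A: 13670·493.2 = 6742044
B: 4666·501.9 = 2341865.4
C: 19370·497.3 = 9632701
τ̂ = Σ Nₕx̄ₕ = 18716610.4.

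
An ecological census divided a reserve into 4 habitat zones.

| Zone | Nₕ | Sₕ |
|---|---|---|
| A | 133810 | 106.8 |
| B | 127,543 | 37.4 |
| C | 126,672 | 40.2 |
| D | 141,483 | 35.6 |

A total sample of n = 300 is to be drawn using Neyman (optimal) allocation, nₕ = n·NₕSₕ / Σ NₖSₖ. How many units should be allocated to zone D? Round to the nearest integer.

Σ NₕSₕ = 133810·106.8 + 127543·37.4 + 126672·40.2 + 141483·35.6 = 29190025.4.
Share for D: 5036794.8/29190025.4 = 0.17255.
n_D = 300 × 0.17255 = 51.766... → 52.

52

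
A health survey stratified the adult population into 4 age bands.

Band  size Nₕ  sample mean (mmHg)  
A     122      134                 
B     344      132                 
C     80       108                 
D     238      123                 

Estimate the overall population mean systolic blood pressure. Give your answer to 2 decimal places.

N = 122 + 344 + 80 + 238 = 784.
Overall mean = Σ (Nₕ/N)·x̄ₕ — weight by population share, not a simple average.
Σ Nₕx̄ₕ = 122·134 + 344·132 + 80·108 + 238·123 = 16348 + 45408 + 8640 + 29274 = 99670.
Divide by N: 99670 / 784 = 127.1301... → 127.13.

127.13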